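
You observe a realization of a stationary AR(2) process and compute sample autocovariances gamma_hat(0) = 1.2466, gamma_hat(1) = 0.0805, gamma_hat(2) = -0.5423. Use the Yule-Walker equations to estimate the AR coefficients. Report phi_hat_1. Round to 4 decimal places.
\hat\phi_{1} = 0.0931

The Yule-Walker equations for an AR(p) process read, in matrix form,
  Gamma_p phi = r_p,   with   (Gamma_p)_{ij} = gamma(|i - j|),
                       (r_p)_i = gamma(i),   i,j = 1..p.
Substitute the sample gammas (Toeplitz matrix and right-hand side of size 2):
  Gamma_p = [[1.2466, 0.0805], [0.0805, 1.2466]]
  r_p     = [0.0805, -0.5423]
Written out:
  1.2466 phi_1 + 0.0805 phi_2 = 0.0805
  0.0805 phi_1 + 1.2466 phi_2 = -0.5423
Solve by Cramer's rule:
  det = gamma(0)^2 - gamma(1)^2 = (1.2466)^2 - (0.0805)^2 = 1.55401156 - 0.00648025 = 1.54753131
  phi_hat_1 = [gamma(1) gamma(0) - gamma(1) gamma(2)] / det = [(0.0805)(1.2466) - (0.0805)(-0.5423)] / 1.54753131 = 0.14400645 / 1.54753131 = 0.0931
  phi_hat_2 = [gamma(0) gamma(2) - gamma(1)^2] / det = [(1.2466)(-0.5423) - (0.0805)^2] / 1.54753131 = -0.68251143 / 1.54753131 = -0.441
So phi_hat = [0.0931, -0.4410].
Therefore phi_hat_1 = 0.0931.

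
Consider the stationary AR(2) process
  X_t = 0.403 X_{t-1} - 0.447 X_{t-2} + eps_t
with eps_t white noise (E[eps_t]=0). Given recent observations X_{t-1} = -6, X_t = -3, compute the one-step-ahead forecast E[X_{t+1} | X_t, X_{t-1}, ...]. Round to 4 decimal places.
E[X_{t+1} \mid \mathcal F_t] = 1.4730

For an AR(p) model X_t = c + sum_i phi_i X_{t-i} + eps_t, the
one-step-ahead conditional mean is
  E[X_{t+1} | X_t, ...] = c + sum_i phi_i X_{t+1-i}.
Substitute known values:
  E[X_{t+1} | ...] = (0.403) * (-3) + (-0.447) * (-6)
                   = 1.4730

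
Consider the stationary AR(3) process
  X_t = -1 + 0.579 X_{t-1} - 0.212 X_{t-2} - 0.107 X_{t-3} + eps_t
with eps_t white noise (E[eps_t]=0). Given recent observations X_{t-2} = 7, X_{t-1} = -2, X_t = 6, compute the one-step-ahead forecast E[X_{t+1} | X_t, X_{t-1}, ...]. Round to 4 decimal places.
E[X_{t+1} \mid \mathcal F_t] = 2.1490

For an AR(p) model X_t = c + sum_i phi_i X_{t-i} + eps_t, the
one-step-ahead conditional mean is
  E[X_{t+1} | X_t, ...] = c + sum_i phi_i X_{t+1-i}.
Substitute known values:
  E[X_{t+1} | ...] = -1 + (0.579) * (6) + (-0.212) * (-2) + (-0.107) * (7)
                   = 2.1490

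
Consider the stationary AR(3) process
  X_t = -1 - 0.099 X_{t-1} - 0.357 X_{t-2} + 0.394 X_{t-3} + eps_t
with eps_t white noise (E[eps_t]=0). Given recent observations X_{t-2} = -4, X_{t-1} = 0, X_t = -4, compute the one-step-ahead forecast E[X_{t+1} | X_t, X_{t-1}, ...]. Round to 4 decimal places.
E[X_{t+1} \mid \mathcal F_t] = -2.1800

For an AR(p) model X_t = c + sum_i phi_i X_{t-i} + eps_t, the
one-step-ahead conditional mean is
  E[X_{t+1} | X_t, ...] = c + sum_i phi_i X_{t+1-i}.
Substitute known values:
  E[X_{t+1} | ...] = -1 + (-0.099) * (-4) + (-0.357) * (0) + (0.394) * (-4)
                   = -2.1800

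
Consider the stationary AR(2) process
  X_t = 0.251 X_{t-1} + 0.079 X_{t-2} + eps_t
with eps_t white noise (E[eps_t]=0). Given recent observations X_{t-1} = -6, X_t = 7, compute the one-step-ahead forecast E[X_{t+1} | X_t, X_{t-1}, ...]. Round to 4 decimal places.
E[X_{t+1} \mid \mathcal F_t] = 1.2830

For an AR(p) model X_t = c + sum_i phi_i X_{t-i} + eps_t, the
one-step-ahead conditional mean is
  E[X_{t+1} | X_t, ...] = c + sum_i phi_i X_{t+1-i}.
Substitute known values:
  E[X_{t+1} | ...] = (0.251) * (7) + (0.079) * (-6)
                   = 1.2830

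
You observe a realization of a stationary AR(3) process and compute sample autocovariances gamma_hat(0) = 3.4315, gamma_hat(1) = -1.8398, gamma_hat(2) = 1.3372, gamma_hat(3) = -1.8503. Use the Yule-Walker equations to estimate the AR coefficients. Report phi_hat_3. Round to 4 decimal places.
\hat\phi_{3} = -0.4060

The Yule-Walker equations for an AR(p) process read, in matrix form,
  Gamma_p phi = r_p,   with   (Gamma_p)_{ij} = gamma(|i - j|),
                       (r_p)_i = gamma(i),   i,j = 1..p.
Substitute the sample gammas (Toeplitz matrix and right-hand side of size 3):
  Gamma_p = [[3.4315, -1.8398, 1.3372], [-1.8398, 3.4315, -1.8398], [1.3372, -1.8398, 3.4315]]
  r_p     = [-1.8398, 1.3372, -1.8503]
Written out (R1..R3):
  (R1) 3.4315 phi_1 - 1.8398 phi_2 + 1.3372 phi_3 = -1.8398
  (R2) -1.8398 phi_1 + 3.4315 phi_2 - 1.8398 phi_3 = 1.3372
  (R3) 1.3372 phi_1 - 1.8398 phi_2 + 3.4315 phi_3 = -1.8503
Gaussian elimination:
  R2 <- R2 - (-1.8398/3.4315) R1 = R2 - (-0.53615) R1:  2.445091 phi_2 - 1.12286 phi_3 = 0.350791
  R3 <- R3 - (1.3372/3.4315) R1 = R3 - (0.389684) R1:  -1.12286 phi_2 + 2.910415 phi_3 = -1.13336
  R3 <- R3 - (-1.12286/2.445091) R2 = R3 - (-0.45923) R2:  2.394764 phi_3 = -0.972266
Back-substitution:
  phi_hat_3 = -0.972266 / 2.394764 = -0.405997
  phi_hat_2 = (0.350791 - (-1.12286)(-0.405997)) / 2.445091 = -0.042979
  phi_hat_1 = (-1.8398 - (-1.8398)(-0.042979) - (1.3372)(-0.405997)) / 3.4315 = -0.400983
So phi_hat = [-0.4010, -0.0430, -0.4060].
Therefore phi_hat_3 = -0.4060.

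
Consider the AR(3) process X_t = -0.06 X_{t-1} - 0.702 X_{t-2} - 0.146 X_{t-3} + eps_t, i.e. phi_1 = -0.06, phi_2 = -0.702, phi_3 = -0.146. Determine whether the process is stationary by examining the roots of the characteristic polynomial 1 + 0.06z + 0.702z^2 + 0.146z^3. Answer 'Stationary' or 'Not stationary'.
\text{Stationary}

The AR(p) characteristic polynomial is P(z) = 1 + 0.06z + 0.702z^2 + 0.146z^3.
Stationarity requires all roots to lie outside the unit circle, i.e. |z| > 1 for every root.
Degree 3: look for a simple real root z0 first, then factor out (1 - z/z0) and solve the remaining quadratic.
Testing z0 = -5: P(-5) = 1 + (0.06)(-5) + (0.702)(-5)^2 + (0.146)(-5)^3
  = 1 + (-0.3) + (17.55) + (-18.25) = 0.  So z_0 = -5 is a root, |z_0| = 5.
Divide out the factor (1 + 0.2 z) = (1 - z/z0) (since 1/z0 = -0.2):
  P(z) = (1 + 0.2 z)(1 + (-0.14) z + (0.73) z^2)
  [check: z-coef -0.14 - (-0.2) = 0.06; z^2-coef 0.73 - (-0.2)(-0.14) = 0.702; z^3-coef -(-0.2)(0.73) = 0.146.]
Remaining roots from the quadratic factor 1 + (-0.14) z + (0.73) z^2:
  Set 1 + (-0.14) z + (0.73) z^2 = 0, i.e. a z^2 + b z + c = 0 with a = 0.73, b = -0.14, c = 1.
  Discriminant D = b^2 - 4ac = (-0.14)^2 - 4*(0.73)*1 = 0.0196 - (2.92) = -2.9004.
  D < 0, so the roots are the complex-conjugate pair z = (-b +/- i sqrt(-D)) / (2a) = 0.0959 +/- 1.1665i.
  For a conjugate pair |z|^2 = z * conj(z) = (product of roots) = c/a = 1/(0.73) = 1.369863, so |z| = sqrt(1.369863) = 1.1704 for both roots.
Moduli of all roots: 5.0000, 1.1704, 1.1704.
All moduli strictly greater than 1? Yes.
Verdict: Stationary.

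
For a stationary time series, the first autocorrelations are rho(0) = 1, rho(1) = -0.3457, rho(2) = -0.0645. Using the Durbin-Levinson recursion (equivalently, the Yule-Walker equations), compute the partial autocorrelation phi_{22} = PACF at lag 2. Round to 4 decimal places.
\phi_{22} = -0.2090

The PACF at lag k is phi_{kk}, the last component of the solution
to the Yule-Walker system G_k phi = r_k where
  (G_k)_{ij} = rho(|i - j|), (r_k)_i = rho(i), i,j = 1..k.
Equivalently, Durbin-Levinson gives phi_{kk} iteratively:
  phi_{11} = rho(1)
  phi_{kk} = [rho(k) - sum_{j=1..k-1} phi_{k-1,j} rho(k-j)]
            / [1 - sum_{j=1..k-1} phi_{k-1,j} rho(j)],
  phi_{k,j} = phi_{k-1,j} - phi_{kk} phi_{k-1,k-j},  j = 1..k-1.
Step k = 1:
  phi_11 = rho(1) = -0.3457.
Step k = 2:
  phi_22 = [rho(2) - phi_11 rho(1)] / [1 - phi_11 rho(1)] = [-0.0645 - (-0.3457)(-0.3457)] / [1 - (-0.3457)(-0.3457)]
         = -0.18400849 / 0.88049151 = -0.209.
Therefore phi_{22} = -0.2090.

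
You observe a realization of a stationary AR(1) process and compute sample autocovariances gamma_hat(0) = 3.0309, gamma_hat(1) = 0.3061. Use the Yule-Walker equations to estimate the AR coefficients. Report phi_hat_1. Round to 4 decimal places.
\hat\phi_{1} = 0.1010

The Yule-Walker equations for an AR(p) process read, in matrix form,
  Gamma_p phi = r_p,   with   (Gamma_p)_{ij} = gamma(|i - j|),
                       (r_p)_i = gamma(i),   i,j = 1..p.
Substitute the sample gammas (Toeplitz matrix and right-hand side of size 1):
  Gamma_p = [[3.0309]]
  r_p     = [0.3061]
With p = 1 this is the single equation gamma(0) phi_1 = gamma(1):
  phi_hat_1 = gamma(1) / gamma(0) = 0.3061 / 3.0309 = 0.1010.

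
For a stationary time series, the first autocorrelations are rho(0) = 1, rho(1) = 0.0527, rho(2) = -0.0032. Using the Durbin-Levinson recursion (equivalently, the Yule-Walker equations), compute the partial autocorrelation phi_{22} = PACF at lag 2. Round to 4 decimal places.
\phi_{22} = -0.0060

The PACF at lag k is phi_{kk}, the last component of the solution
to the Yule-Walker system G_k phi = r_k where
  (G_k)_{ij} = rho(|i - j|), (r_k)_i = rho(i), i,j = 1..k.
Equivalently, Durbin-Levinson gives phi_{kk} iteratively:
  phi_{11} = rho(1)
  phi_{kk} = [rho(k) - sum_{j=1..k-1} phi_{k-1,j} rho(k-j)]
            / [1 - sum_{j=1..k-1} phi_{k-1,j} rho(j)],
  phi_{k,j} = phi_{k-1,j} - phi_{kk} phi_{k-1,k-j},  j = 1..k-1.
Step k = 1:
  phi_11 = rho(1) = 0.0527.
Step k = 2:
  phi_22 = [rho(2) - phi_11 rho(1)] / [1 - phi_11 rho(1)] = [-0.0032 - (0.0527)(0.0527)] / [1 - (0.0527)(0.0527)]
         = -0.00597729 / 0.99722271 = -0.006.
Therefore phi_{22} = -0.0060.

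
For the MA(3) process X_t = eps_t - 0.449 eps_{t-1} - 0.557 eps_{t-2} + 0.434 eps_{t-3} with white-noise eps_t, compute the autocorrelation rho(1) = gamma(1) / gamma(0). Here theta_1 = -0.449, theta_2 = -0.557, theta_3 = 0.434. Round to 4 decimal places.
\rho(1) = -0.2592

For an MA(q) process with theta_0 = 1, the autocovariance is
  gamma(k) = sigma^2 * sum_{i=0..q-k} theta_i * theta_{i+k},
and rho(k) = gamma(k) / gamma(0). Sigma^2 cancels.
  numerator   = (1)*(-0.449) + (-0.449)*(-0.557) + (-0.557)*(0.434) = -0.440645.
  denominator = (1)^2 + (-0.449)^2 + (-0.557)^2 + (0.434)^2 = 1.700206.
  rho(1) = -0.440645 / 1.700206 = -0.2592.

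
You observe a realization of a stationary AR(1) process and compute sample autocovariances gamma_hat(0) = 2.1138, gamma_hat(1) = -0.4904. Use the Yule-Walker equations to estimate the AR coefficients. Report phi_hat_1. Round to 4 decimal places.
\hat\phi_{1} = -0.2320

The Yule-Walker equations for an AR(p) process read, in matrix form,
  Gamma_p phi = r_p,   with   (Gamma_p)_{ij} = gamma(|i - j|),
                       (r_p)_i = gamma(i),   i,j = 1..p.
Substitute the sample gammas (Toeplitz matrix and right-hand side of size 1):
  Gamma_p = [[2.1138]]
  r_p     = [-0.4904]
With p = 1 this is the single equation gamma(0) phi_1 = gamma(1):
  phi_hat_1 = gamma(1) / gamma(0) = -0.4904 / 2.1138 = -0.2320.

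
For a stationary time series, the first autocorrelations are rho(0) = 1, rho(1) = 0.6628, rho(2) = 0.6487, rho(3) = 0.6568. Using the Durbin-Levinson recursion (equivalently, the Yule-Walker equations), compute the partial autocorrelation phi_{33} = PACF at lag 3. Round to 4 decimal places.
\phi_{33} = 0.2899

The PACF at lag k is phi_{kk}, the last component of the solution
to the Yule-Walker system G_k phi = r_k where
  (G_k)_{ij} = rho(|i - j|), (r_k)_i = rho(i), i,j = 1..k.
Equivalently, Durbin-Levinson gives phi_{kk} iteratively:
  phi_{11} = rho(1)
  phi_{kk} = [rho(k) - sum_{j=1..k-1} phi_{k-1,j} rho(k-j)]
            / [1 - sum_{j=1..k-1} phi_{k-1,j} rho(j)],
  phi_{k,j} = phi_{k-1,j} - phi_{kk} phi_{k-1,k-j},  j = 1..k-1.
Step k = 1:
  phi_11 = rho(1) = 0.6628.
Step k = 2:
  phi_22 = [rho(2) - phi_11 rho(1)] / [1 - phi_11 rho(1)] = [0.6487 - (0.6628)(0.6628)] / [1 - (0.6628)(0.6628)]
         = 0.20939616 / 0.56069616 = 0.373457.
  Update: phi_21 = phi_11 - phi_22 phi_11 = 0.6628 - (0.373457)(0.6628) = 0.415272.
Step k = 3:
  phi_33 = [rho(3) - phi_21 rho(2) - phi_22 rho(1)] / [1 - phi_21 rho(1) - phi_22 rho(2)]
    numerator   = 0.6568 - (0.415272)(0.6487) - (0.373457)(0.6628) = 0.13988519
    denominator = 1 - (0.415272)(0.6628) - (0.373457)(0.6487) = 0.4824956
  phi_33 = 0.13988519 / 0.4824956 = 0.2899.
Therefore phi_{33} = 0.2899.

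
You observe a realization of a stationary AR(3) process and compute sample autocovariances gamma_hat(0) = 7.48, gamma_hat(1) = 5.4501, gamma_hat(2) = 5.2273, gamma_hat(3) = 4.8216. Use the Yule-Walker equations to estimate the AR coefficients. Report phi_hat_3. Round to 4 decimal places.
\hat\phi_{3} = 0.1390

The Yule-Walker equations for an AR(p) process read, in matrix form,
  Gamma_p phi = r_p,   with   (Gamma_p)_{ij} = gamma(|i - j|),
                       (r_p)_i = gamma(i),   i,j = 1..p.
Substitute the sample gammas (Toeplitz matrix and right-hand side of size 3):
  Gamma_p = [[7.48, 5.4501, 5.2273], [5.4501, 7.48, 5.4501], [5.2273, 5.4501, 7.48]]
  r_p     = [5.4501, 5.2273, 4.8216]
Written out (R1..R3):
  (R1) 7.48 phi_1 + 5.4501 phi_2 + 5.2273 phi_3 = 5.4501
  (R2) 5.4501 phi_1 + 7.48 phi_2 + 5.4501 phi_3 = 5.2273
  (R3) 5.2273 phi_1 + 5.4501 phi_2 + 7.48 phi_3 = 4.8216
Gaussian elimination:
  R2 <- R2 - (5.4501/7.48) R1 = R2 - (0.728623) R1:  3.508932 phi_2 + 1.641369 phi_3 = 1.256232
  R3 <- R3 - (5.2273/7.48) R1 = R3 - (0.698837) R1:  1.641369 phi_2 + 3.82697 phi_3 = 1.012869
  R3 <- R3 - (1.641369/3.508932) R2 = R3 - (0.467769) R2:  3.059189 phi_3 = 0.425243
Back-substitution:
  phi_hat_3 = 0.425243 / 3.059189 = 0.139005
  phi_hat_2 = (1.256232 - (1.641369)(0.139005)) / 3.508932 = 0.292987
  phi_hat_1 = (5.4501 - (5.4501)(0.292987) - (5.2273)(0.139005)) / 7.48 = 0.418004
So phi_hat = [0.4180, 0.2930, 0.1390].
Therefore phi_hat_3 = 0.1390.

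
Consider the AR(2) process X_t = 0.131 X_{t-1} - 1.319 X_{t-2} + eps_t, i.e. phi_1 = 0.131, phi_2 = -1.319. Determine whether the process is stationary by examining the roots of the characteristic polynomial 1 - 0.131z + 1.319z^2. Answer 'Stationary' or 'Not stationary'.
\text{Not stationary}

The AR(p) characteristic polynomial is P(z) = 1 - 0.131z + 1.319z^2.
Stationarity requires all roots to lie outside the unit circle, i.e. |z| > 1 for every root.
Set 1 + (-0.131) z + (1.319) z^2 = 0, i.e. a z^2 + b z + c = 0 with a = 1.319, b = -0.131, c = 1.
Discriminant D = b^2 - 4ac = (-0.131)^2 - 4*(1.319)*1 = 0.017161 - (5.276) = -5.258839.
D < 0, so the roots are the complex-conjugate pair z = (-b +/- i sqrt(-D)) / (2a) = 0.0497 +/- 0.8693i.
For a conjugate pair |z|^2 = z * conj(z) = (product of roots) = c/a = 1/(1.319) = 0.75815, so |z| = sqrt(0.75815) = 0.8707 for both roots.
Moduli of all roots: 0.8707, 0.8707.
All moduli strictly greater than 1? No.
Verdict: Not stationary.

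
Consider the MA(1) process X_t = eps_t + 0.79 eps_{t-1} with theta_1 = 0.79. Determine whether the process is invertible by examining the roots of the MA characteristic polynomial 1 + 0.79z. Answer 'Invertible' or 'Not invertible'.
\text{Invertible}

The MA(q) characteristic polynomial is P(z) = 1 + 0.79z.
Invertibility requires all roots to lie outside the unit circle, i.e. |z| > 1 for every root.
This is linear in z: 1 + (0.79) z = 0  =>  z = -1/(0.79) = -1.265823,  |z| = 1.265823.
Moduli of all roots: 1.2658.
All moduli strictly greater than 1? Yes.
Verdict: Invertible.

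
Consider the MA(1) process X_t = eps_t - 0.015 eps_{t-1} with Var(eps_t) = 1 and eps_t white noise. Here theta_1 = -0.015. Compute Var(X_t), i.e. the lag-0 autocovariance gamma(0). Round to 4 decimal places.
\gamma(0) = 1.0002

For an MA(q) process X_t = eps_t + sum_i theta_i eps_{t-i} with
Var(eps_t) = sigma^2, the variance is
  gamma(0) = sigma^2 * (1 + sum_i theta_i^2).
  sum_i theta_i^2 = (-0.015)^2 = 0.000225.
  gamma(0) = 1 * (1 + 0.000225) = 1 * 1.000225 = 1.000225, which rounds to 1.0002.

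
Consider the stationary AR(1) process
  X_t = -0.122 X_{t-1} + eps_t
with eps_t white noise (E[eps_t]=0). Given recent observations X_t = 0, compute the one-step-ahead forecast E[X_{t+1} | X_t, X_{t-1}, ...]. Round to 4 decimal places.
E[X_{t+1} \mid \mathcal F_t] = 0.0000

For an AR(p) model X_t = c + sum_i phi_i X_{t-i} + eps_t, the
one-step-ahead conditional mean is
  E[X_{t+1} | X_t, ...] = c + sum_i phi_i X_{t+1-i}.
Substitute known values:
  E[X_{t+1} | ...] = (-0.122) * (0)
                   = 0.0000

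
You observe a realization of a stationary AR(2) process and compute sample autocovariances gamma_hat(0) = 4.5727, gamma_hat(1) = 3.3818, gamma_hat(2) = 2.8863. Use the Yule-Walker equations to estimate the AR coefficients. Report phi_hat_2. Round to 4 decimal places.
\hat\phi_{2} = 0.1860

The Yule-Walker equations for an AR(p) process read, in matrix form,
  Gamma_p phi = r_p,   with   (Gamma_p)_{ij} = gamma(|i - j|),
                       (r_p)_i = gamma(i),   i,j = 1..p.
Substitute the sample gammas (Toeplitz matrix and right-hand side of size 2):
  Gamma_p = [[4.5727, 3.3818], [3.3818, 4.5727]]
  r_p     = [3.3818, 2.8863]
Written out:
  4.5727 phi_1 + 3.3818 phi_2 = 3.3818
  3.3818 phi_1 + 4.5727 phi_2 = 2.8863
Solve by Cramer's rule:
  det = gamma(0)^2 - gamma(1)^2 = (4.5727)^2 - (3.3818)^2 = 20.90958529 - 11.43657124 = 9.47301405
  phi_hat_1 = [gamma(1) gamma(0) - gamma(1) gamma(2)] / det = [(3.3818)(4.5727) - (3.3818)(2.8863)] / 9.47301405 = 5.70306752 / 9.47301405 = 0.602
  phi_hat_2 = [gamma(0) gamma(2) - gamma(1)^2] / det = [(4.5727)(2.8863) - (3.3818)^2] / 9.47301405 = 1.76161277 / 9.47301405 = 0.186
So phi_hat = [0.6020, 0.1860].
Therefore phi_hat_2 = 0.1860.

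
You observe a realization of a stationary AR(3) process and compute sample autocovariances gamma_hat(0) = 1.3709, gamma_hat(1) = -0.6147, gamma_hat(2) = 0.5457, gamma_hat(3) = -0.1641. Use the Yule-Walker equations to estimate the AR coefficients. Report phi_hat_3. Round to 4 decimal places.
\hat\phi_{3} = 0.1670

The Yule-Walker equations for an AR(p) process read, in matrix form,
  Gamma_p phi = r_p,   with   (Gamma_p)_{ij} = gamma(|i - j|),
                       (r_p)_i = gamma(i),   i,j = 1..p.
Substitute the sample gammas (Toeplitz matrix and right-hand side of size 3):
  Gamma_p = [[1.3709, -0.6147, 0.5457], [-0.6147, 1.3709, -0.6147], [0.5457, -0.6147, 1.3709]]
  r_p     = [-0.6147, 0.5457, -0.1641]
Written out (R1..R3):
  (R1) 1.3709 phi_1 - 0.6147 phi_2 + 0.5457 phi_3 = -0.6147
  (R2) -0.6147 phi_1 + 1.3709 phi_2 - 0.6147 phi_3 = 0.5457
  (R3) 0.5457 phi_1 - 0.6147 phi_2 + 1.3709 phi_3 = -0.1641
Gaussian elimination:
  R2 <- R2 - (-0.6147/1.3709) R1 = R2 - (-0.448392) R1:  1.095274 phi_2 - 0.370013 phi_3 = 0.270074
  R3 <- R3 - (0.5457/1.3709) R1 = R3 - (0.39806) R1:  -0.370013 phi_2 + 1.153679 phi_3 = 0.080587
  R3 <- R3 - (-0.370013/1.095274) R2 = R3 - (-0.337827) R2:  1.028679 phi_3 = 0.171825
Back-substitution:
  phi_hat_3 = 0.171825 / 1.028679 = 0.167035
  phi_hat_2 = (0.270074 - (-0.370013)(0.167035)) / 1.095274 = 0.30301
  phi_hat_1 = (-0.6147 - (-0.6147)(0.30301) - (0.5457)(0.167035)) / 1.3709 = -0.379014
So phi_hat = [-0.3790, 0.3030, 0.1670].
Therefore phi_hat_3 = 0.1670.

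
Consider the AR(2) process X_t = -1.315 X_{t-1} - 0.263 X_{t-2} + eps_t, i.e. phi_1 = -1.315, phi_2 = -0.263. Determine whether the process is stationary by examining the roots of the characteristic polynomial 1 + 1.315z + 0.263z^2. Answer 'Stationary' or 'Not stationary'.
\text{Not stationary}

The AR(p) characteristic polynomial is P(z) = 1 + 1.315z + 0.263z^2.
Stationarity requires all roots to lie outside the unit circle, i.e. |z| > 1 for every root.
Set 1 + (1.315) z + (0.263) z^2 = 0, i.e. a z^2 + b z + c = 0 with a = 0.263, b = 1.315, c = 1.
Discriminant D = b^2 - 4ac = (1.315)^2 - 4*(0.263)*1 = 1.729225 - (1.052) = 0.677225.
D >= 0, so the roots are real: z = (-b +/- sqrt(D)) / (2a) = (-1.315 +/- 0.822937) / (0.526).
  z_1 = (-1.315 + 0.822937) / (0.526) = -0.9355,   |z_1| = 0.9355.
  z_2 = (-1.315 - 0.822937) / (0.526) = -4.0645,   |z_2| = 4.0645.
Moduli of all roots: 0.9355, 4.0645.
All moduli strictly greater than 1? No.
Verdict: Not stationary.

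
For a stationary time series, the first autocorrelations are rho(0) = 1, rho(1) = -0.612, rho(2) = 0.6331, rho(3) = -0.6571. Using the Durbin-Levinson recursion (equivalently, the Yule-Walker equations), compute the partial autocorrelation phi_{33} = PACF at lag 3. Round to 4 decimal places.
\phi_{33} = -0.3410

The PACF at lag k is phi_{kk}, the last component of the solution
to the Yule-Walker system G_k phi = r_k where
  (G_k)_{ij} = rho(|i - j|), (r_k)_i = rho(i), i,j = 1..k.
Equivalently, Durbin-Levinson gives phi_{kk} iteratively:
  phi_{11} = rho(1)
  phi_{kk} = [rho(k) - sum_{j=1..k-1} phi_{k-1,j} rho(k-j)]
            / [1 - sum_{j=1..k-1} phi_{k-1,j} rho(j)],
  phi_{k,j} = phi_{k-1,j} - phi_{kk} phi_{k-1,k-j},  j = 1..k-1.
Step k = 1:
  phi_11 = rho(1) = -0.612.
Step k = 2:
  phi_22 = [rho(2) - phi_11 rho(1)] / [1 - phi_11 rho(1)] = [0.6331 - (-0.612)(-0.612)] / [1 - (-0.612)(-0.612)]
         = 0.258556 / 0.625456 = 0.413388.
  Update: phi_21 = phi_11 - phi_22 phi_11 = -0.612 - (0.413388)(-0.612) = -0.359007.
Step k = 3:
  phi_33 = [rho(3) - phi_21 rho(2) - phi_22 rho(1)] / [1 - phi_21 rho(1) - phi_22 rho(2)]
    numerator   = -0.6571 - (-0.359007)(0.6331) - (0.413388)(-0.612) = -0.1768195
    denominator = 1 - (-0.359007)(-0.612) - (0.413388)(0.6331) = 0.51857205
  phi_33 = -0.1768195 / 0.51857205 = -0.341.
Therefore phi_{33} = -0.3410.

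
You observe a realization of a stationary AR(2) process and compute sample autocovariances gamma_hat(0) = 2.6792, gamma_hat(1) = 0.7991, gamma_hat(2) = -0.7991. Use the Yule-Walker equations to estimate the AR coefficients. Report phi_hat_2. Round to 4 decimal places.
\hat\phi_{2} = -0.4250

The Yule-Walker equations for an AR(p) process read, in matrix form,
  Gamma_p phi = r_p,   with   (Gamma_p)_{ij} = gamma(|i - j|),
                       (r_p)_i = gamma(i),   i,j = 1..p.
Substitute the sample gammas (Toeplitz matrix and right-hand side of size 2):
  Gamma_p = [[2.6792, 0.7991], [0.7991, 2.6792]]
  r_p     = [0.7991, -0.7991]
Written out:
  2.6792 phi_1 + 0.7991 phi_2 = 0.7991
  0.7991 phi_1 + 2.6792 phi_2 = -0.7991
Solve by Cramer's rule:
  det = gamma(0)^2 - gamma(1)^2 = (2.6792)^2 - (0.7991)^2 = 7.17811264 - 0.63856081 = 6.53955183
  phi_hat_1 = [gamma(1) gamma(0) - gamma(1) gamma(2)] / det = [(0.7991)(2.6792) - (0.7991)(-0.7991)] / 6.53955183 = 2.77950953 / 6.53955183 = 0.425
  phi_hat_2 = [gamma(0) gamma(2) - gamma(1)^2] / det = [(2.6792)(-0.7991) - (0.7991)^2] / 6.53955183 = -2.77950953 / 6.53955183 = -0.425
So phi_hat = [0.4250, -0.4250].
Therefore phi_hat_2 = -0.4250.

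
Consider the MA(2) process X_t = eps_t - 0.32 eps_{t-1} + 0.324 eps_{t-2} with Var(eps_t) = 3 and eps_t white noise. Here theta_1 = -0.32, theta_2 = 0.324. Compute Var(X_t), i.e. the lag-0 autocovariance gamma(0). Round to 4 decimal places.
\gamma(0) = 3.6221

For an MA(q) process X_t = eps_t + sum_i theta_i eps_{t-i} with
Var(eps_t) = sigma^2, the variance is
  gamma(0) = sigma^2 * (1 + sum_i theta_i^2).
  sum_i theta_i^2 = (-0.32)^2 + (0.324)^2 = 0.1024 + 0.104976 = 0.207376.
  gamma(0) = 3 * (1 + 0.207376) = 3 * 1.207376 = 3.622128, which rounds to 3.6221.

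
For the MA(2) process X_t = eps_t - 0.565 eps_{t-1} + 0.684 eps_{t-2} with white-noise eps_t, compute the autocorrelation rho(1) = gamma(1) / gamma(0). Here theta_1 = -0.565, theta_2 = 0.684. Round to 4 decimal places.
\rho(1) = -0.5324

For an MA(q) process with theta_0 = 1, the autocovariance is
  gamma(k) = sigma^2 * sum_{i=0..q-k} theta_i * theta_{i+k},
and rho(k) = gamma(k) / gamma(0). Sigma^2 cancels.
  numerator   = (1)*(-0.565) + (-0.565)*(0.684) = -0.95146.
  denominator = (1)^2 + (-0.565)^2 + (0.684)^2 = 1.787081.
  rho(1) = -0.95146 / 1.787081 = -0.5324.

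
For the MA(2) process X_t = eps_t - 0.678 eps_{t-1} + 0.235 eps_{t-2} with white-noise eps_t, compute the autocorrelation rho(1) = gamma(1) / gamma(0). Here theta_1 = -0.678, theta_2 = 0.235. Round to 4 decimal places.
\rho(1) = -0.5527

For an MA(q) process with theta_0 = 1, the autocovariance is
  gamma(k) = sigma^2 * sum_{i=0..q-k} theta_i * theta_{i+k},
and rho(k) = gamma(k) / gamma(0). Sigma^2 cancels.
  numerator   = (1)*(-0.678) + (-0.678)*(0.235) = -0.83733.
  denominator = (1)^2 + (-0.678)^2 + (0.235)^2 = 1.514909.
  rho(1) = -0.83733 / 1.514909 = -0.5527.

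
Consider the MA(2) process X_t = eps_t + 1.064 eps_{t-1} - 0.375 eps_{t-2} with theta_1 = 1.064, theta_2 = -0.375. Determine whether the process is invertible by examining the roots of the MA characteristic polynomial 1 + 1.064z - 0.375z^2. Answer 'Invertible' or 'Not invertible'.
\text{Not invertible}

The MA(q) characteristic polynomial is P(z) = 1 + 1.064z - 0.375z^2.
Invertibility requires all roots to lie outside the unit circle, i.e. |z| > 1 for every root.
Set 1 + (1.064) z + (-0.375) z^2 = 0, i.e. a z^2 + b z + c = 0 with a = -0.375, b = 1.064, c = 1.
Discriminant D = b^2 - 4ac = (1.064)^2 - 4*(-0.375)*1 = 1.132096 - (-1.5) = 2.632096.
D >= 0, so the roots are real: z = (-b +/- sqrt(D)) / (2a) = (-1.064 +/- 1.622374) / (-0.75).
  z_1 = (-1.064 + 1.622374) / (-0.75) = -0.7445,   |z_1| = 0.7445.
  z_2 = (-1.064 - 1.622374) / (-0.75) = 3.5818,   |z_2| = 3.5818.
Moduli of all roots: 0.7445, 3.5818.
All moduli strictly greater than 1? No.
Verdict: Not invertible.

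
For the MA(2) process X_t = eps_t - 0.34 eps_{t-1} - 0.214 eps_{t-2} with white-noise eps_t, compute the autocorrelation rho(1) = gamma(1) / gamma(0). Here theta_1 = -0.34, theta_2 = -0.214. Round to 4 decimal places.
\rho(1) = -0.2301

For an MA(q) process with theta_0 = 1, the autocovariance is
  gamma(k) = sigma^2 * sum_{i=0..q-k} theta_i * theta_{i+k},
and rho(k) = gamma(k) / gamma(0). Sigma^2 cancels.
  numerator   = (1)*(-0.34) + (-0.34)*(-0.214) = -0.26724.
  denominator = (1)^2 + (-0.34)^2 + (-0.214)^2 = 1.161396.
  rho(1) = -0.26724 / 1.161396 = -0.2301.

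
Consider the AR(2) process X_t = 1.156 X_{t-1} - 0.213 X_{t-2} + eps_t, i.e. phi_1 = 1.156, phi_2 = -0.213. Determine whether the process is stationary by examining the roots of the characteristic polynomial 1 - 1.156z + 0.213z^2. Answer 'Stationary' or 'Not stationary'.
\text{Stationary}

The AR(p) characteristic polynomial is P(z) = 1 - 1.156z + 0.213z^2.
Stationarity requires all roots to lie outside the unit circle, i.e. |z| > 1 for every root.
Set 1 + (-1.156) z + (0.213) z^2 = 0, i.e. a z^2 + b z + c = 0 with a = 0.213, b = -1.156, c = 1.
Discriminant D = b^2 - 4ac = (-1.156)^2 - 4*(0.213)*1 = 1.336336 - (0.852) = 0.484336.
D >= 0, so the roots are real: z = (-b +/- sqrt(D)) / (2a) = (1.156 +/- 0.695943) / (0.426).
  z_1 = (1.156 + 0.695943) / (0.426) = 4.3473,   |z_1| = 4.3473.
  z_2 = (1.156 - 0.695943) / (0.426) = 1.0799,   |z_2| = 1.0799.
Moduli of all roots: 4.3473, 1.0799.
All moduli strictly greater than 1? Yes.
Verdict: Stationary.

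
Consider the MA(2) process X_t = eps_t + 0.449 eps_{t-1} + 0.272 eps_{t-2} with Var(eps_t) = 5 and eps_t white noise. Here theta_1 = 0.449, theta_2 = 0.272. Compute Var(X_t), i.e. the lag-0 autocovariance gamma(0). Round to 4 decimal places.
\gamma(0) = 6.3779

For an MA(q) process X_t = eps_t + sum_i theta_i eps_{t-i} with
Var(eps_t) = sigma^2, the variance is
  gamma(0) = sigma^2 * (1 + sum_i theta_i^2).
  sum_i theta_i^2 = (0.449)^2 + (0.272)^2 = 0.201601 + 0.073984 = 0.275585.
  gamma(0) = 5 * (1 + 0.275585) = 5 * 1.275585 = 6.377925, which rounds to 6.3779.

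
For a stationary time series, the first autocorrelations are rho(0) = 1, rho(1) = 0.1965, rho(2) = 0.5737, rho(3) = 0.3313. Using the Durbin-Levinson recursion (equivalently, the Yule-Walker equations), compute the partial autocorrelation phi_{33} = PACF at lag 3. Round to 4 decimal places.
\phi_{33} = 0.2591

The PACF at lag k is phi_{kk}, the last component of the solution
to the Yule-Walker system G_k phi = r_k where
  (G_k)_{ij} = rho(|i - j|), (r_k)_i = rho(i), i,j = 1..k.
Equivalently, Durbin-Levinson gives phi_{kk} iteratively:
  phi_{11} = rho(1)
  phi_{kk} = [rho(k) - sum_{j=1..k-1} phi_{k-1,j} rho(k-j)]
            / [1 - sum_{j=1..k-1} phi_{k-1,j} rho(j)],
  phi_{k,j} = phi_{k-1,j} - phi_{kk} phi_{k-1,k-j},  j = 1..k-1.
Step k = 1:
  phi_11 = rho(1) = 0.1965.
Step k = 2:
  phi_22 = [rho(2) - phi_11 rho(1)] / [1 - phi_11 rho(1)] = [0.5737 - (0.1965)(0.1965)] / [1 - (0.1965)(0.1965)]
         = 0.53508775 / 0.96138775 = 0.556578.
  Update: phi_21 = phi_11 - phi_22 phi_11 = 0.1965 - (0.556578)(0.1965) = 0.087132.
Step k = 3:
  phi_33 = [rho(3) - phi_21 rho(2) - phi_22 rho(1)] / [1 - phi_21 rho(1) - phi_22 rho(2)]
    numerator   = 0.3313 - (0.087132)(0.5737) - (0.556578)(0.1965) = 0.17194451
    denominator = 1 - (0.087132)(0.1965) - (0.556578)(0.5737) = 0.66356941
  phi_33 = 0.17194451 / 0.66356941 = 0.2591.
Therefore phi_{33} = 0.2591.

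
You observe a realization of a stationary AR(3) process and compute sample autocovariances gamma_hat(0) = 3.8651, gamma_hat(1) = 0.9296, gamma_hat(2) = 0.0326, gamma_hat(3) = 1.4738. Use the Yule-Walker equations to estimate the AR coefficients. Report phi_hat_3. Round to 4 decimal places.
\hat\phi_{3} = 0.4170

The Yule-Walker equations for an AR(p) process read, in matrix form,
  Gamma_p phi = r_p,   with   (Gamma_p)_{ij} = gamma(|i - j|),
                       (r_p)_i = gamma(i),   i,j = 1..p.
Substitute the sample gammas (Toeplitz matrix and right-hand side of size 3):
  Gamma_p = [[3.8651, 0.9296, 0.0326], [0.9296, 3.8651, 0.9296], [0.0326, 0.9296, 3.8651]]
  r_p     = [0.9296, 0.0326, 1.4738]
Written out (R1..R3):
  (R1) 3.8651 phi_1 + 0.9296 phi_2 + 0.0326 phi_3 = 0.9296
  (R2) 0.9296 phi_1 + 3.8651 phi_2 + 0.9296 phi_3 = 0.0326
  (R3) 0.0326 phi_1 + 0.9296 phi_2 + 3.8651 phi_3 = 1.4738
Gaussian elimination:
  R2 <- R2 - (0.9296/3.8651) R1 = R2 - (0.240511) R1:  3.641521 phi_2 + 0.921759 phi_3 = -0.190979
  R3 <- R3 - (0.0326/3.8651) R1 = R3 - (0.008434) R1:  0.921759 phi_2 + 3.864825 phi_3 = 1.465959
  R3 <- R3 - (0.921759/3.641521) R2 = R3 - (0.253125) R2:  3.631505 phi_3 = 1.514301
Back-substitution:
  phi_hat_3 = 1.514301 / 3.631505 = 0.41699
  phi_hat_2 = (-0.190979 - (0.921759)(0.41699)) / 3.641521 = -0.157995
  phi_hat_1 = (0.9296 - (0.9296)(-0.157995) - (0.0326)(0.41699)) / 3.8651 = 0.274994
So phi_hat = [0.2750, -0.1580, 0.4170].
Therefore phi_hat_3 = 0.4170.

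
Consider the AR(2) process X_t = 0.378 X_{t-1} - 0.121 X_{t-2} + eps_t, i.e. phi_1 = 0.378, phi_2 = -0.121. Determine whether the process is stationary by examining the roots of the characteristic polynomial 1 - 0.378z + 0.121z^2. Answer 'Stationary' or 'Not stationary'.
\text{Stationary}

The AR(p) characteristic polynomial is P(z) = 1 - 0.378z + 0.121z^2.
Stationarity requires all roots to lie outside the unit circle, i.e. |z| > 1 for every root.
Set 1 + (-0.378) z + (0.121) z^2 = 0, i.e. a z^2 + b z + c = 0 with a = 0.121, b = -0.378, c = 1.
Discriminant D = b^2 - 4ac = (-0.378)^2 - 4*(0.121)*1 = 0.142884 - (0.484) = -0.341116.
D < 0, so the roots are the complex-conjugate pair z = (-b +/- i sqrt(-D)) / (2a) = 1.562 +/- 2.4134i.
For a conjugate pair |z|^2 = z * conj(z) = (product of roots) = c/a = 1/(0.121) = 8.264463, so |z| = sqrt(8.264463) = 2.8748 for both roots.
Moduli of all roots: 2.8748, 2.8748.
All moduli strictly greater than 1? Yes.
Verdict: Stationary.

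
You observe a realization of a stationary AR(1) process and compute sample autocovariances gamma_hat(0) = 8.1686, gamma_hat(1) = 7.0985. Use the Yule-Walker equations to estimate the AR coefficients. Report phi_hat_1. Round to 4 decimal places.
\hat\phi_{1} = 0.8690

The Yule-Walker equations for an AR(p) process read, in matrix form,
  Gamma_p phi = r_p,   with   (Gamma_p)_{ij} = gamma(|i - j|),
                       (r_p)_i = gamma(i),   i,j = 1..p.
Substitute the sample gammas (Toeplitz matrix and right-hand side of size 1):
  Gamma_p = [[8.1686]]
  r_p     = [7.0985]
With p = 1 this is the single equation gamma(0) phi_1 = gamma(1):
  phi_hat_1 = gamma(1) / gamma(0) = 7.0985 / 8.1686 = 0.8690.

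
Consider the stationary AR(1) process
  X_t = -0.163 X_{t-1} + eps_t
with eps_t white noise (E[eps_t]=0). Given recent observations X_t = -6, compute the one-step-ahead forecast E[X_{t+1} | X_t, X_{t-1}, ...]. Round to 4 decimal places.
E[X_{t+1} \mid \mathcal F_t] = 0.9780

For an AR(p) model X_t = c + sum_i phi_i X_{t-i} + eps_t, the
one-step-ahead conditional mean is
  E[X_{t+1} | X_t, ...] = c + sum_i phi_i X_{t+1-i}.
Substitute known values:
  E[X_{t+1} | ...] = (-0.163) * (-6)
                   = 0.9780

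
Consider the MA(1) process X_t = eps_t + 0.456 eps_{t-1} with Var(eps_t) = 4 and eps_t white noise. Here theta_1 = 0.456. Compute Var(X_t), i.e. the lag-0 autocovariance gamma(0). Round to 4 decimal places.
\gamma(0) = 4.8317

For an MA(q) process X_t = eps_t + sum_i theta_i eps_{t-i} with
Var(eps_t) = sigma^2, the variance is
  gamma(0) = sigma^2 * (1 + sum_i theta_i^2).
  sum_i theta_i^2 = (0.456)^2 = 0.207936.
  gamma(0) = 4 * (1 + 0.207936) = 4 * 1.207936 = 4.831744, which rounds to 4.8317.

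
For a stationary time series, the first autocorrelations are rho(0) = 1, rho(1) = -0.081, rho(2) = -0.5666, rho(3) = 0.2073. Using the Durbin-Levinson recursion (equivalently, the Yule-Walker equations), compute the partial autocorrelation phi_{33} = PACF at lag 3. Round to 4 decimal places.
\phi_{33} = 0.1331

The PACF at lag k is phi_{kk}, the last component of the solution
to the Yule-Walker system G_k phi = r_k where
  (G_k)_{ij} = rho(|i - j|), (r_k)_i = rho(i), i,j = 1..k.
Equivalently, Durbin-Levinson gives phi_{kk} iteratively:
  phi_{11} = rho(1)
  phi_{kk} = [rho(k) - sum_{j=1..k-1} phi_{k-1,j} rho(k-j)]
            / [1 - sum_{j=1..k-1} phi_{k-1,j} rho(j)],
  phi_{k,j} = phi_{k-1,j} - phi_{kk} phi_{k-1,k-j},  j = 1..k-1.
Step k = 1:
  phi_11 = rho(1) = -0.081.
Step k = 2:
  phi_22 = [rho(2) - phi_11 rho(1)] / [1 - phi_11 rho(1)] = [-0.5666 - (-0.081)(-0.081)] / [1 - (-0.081)(-0.081)]
         = -0.573161 / 0.993439 = -0.576946.
  Update: phi_21 = phi_11 - phi_22 phi_11 = -0.081 - (-0.576946)(-0.081) = -0.127733.
Step k = 3:
  phi_33 = [rho(3) - phi_21 rho(2) - phi_22 rho(1)] / [1 - phi_21 rho(1) - phi_22 rho(2)]
    numerator   = 0.2073 - (-0.127733)(-0.5666) - (-0.576946)(-0.081) = 0.08819402
    denominator = 1 - (-0.127733)(-0.081) - (-0.576946)(-0.5666) = 0.66275586
  phi_33 = 0.08819402 / 0.66275586 = 0.1331.
Therefore phi_{33} = 0.1331.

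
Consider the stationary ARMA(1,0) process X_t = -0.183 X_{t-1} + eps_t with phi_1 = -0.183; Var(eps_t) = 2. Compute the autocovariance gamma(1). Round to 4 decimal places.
\gamma(1) = -0.3787

Multiply the model equation by X_{t-k} and take expectations. With theta_0 = psi_0 = 1 and psi_j the MA(infinity) weights, this gives
  gamma(k) - sum_i phi_i gamma(k-i) = c_k,
  c_k = sigma^2 * sum_{j=k..q} theta_j psi_{j-k}   (c_k = 0 for k > q),
using gamma(-m) = gamma(m).
Pure AR (q = 0): c_0 = sigma^2 = 2, c_k = 0 for k >= 1.
Equations for k = 0 and k = 1 (AR order 1):
  gamma(0) = phi_1 gamma(1) + c_0
  gamma(1) = phi_1 gamma(0) + c_1
Substituting the second into the first: gamma(0) (1 - phi_1^2) = c_0 + phi_1 c_1, so
  gamma(0) = c_0 / (1 - phi_1^2) = 2 / (1 - (-0.183)^2) = 2 / 0.966511 = 2.069299.
  gamma(1) = phi_1 gamma(0) = (-0.183)(2.069299) = -0.378682.
Therefore gamma(1) = -0.3787 (to 4 decimal places).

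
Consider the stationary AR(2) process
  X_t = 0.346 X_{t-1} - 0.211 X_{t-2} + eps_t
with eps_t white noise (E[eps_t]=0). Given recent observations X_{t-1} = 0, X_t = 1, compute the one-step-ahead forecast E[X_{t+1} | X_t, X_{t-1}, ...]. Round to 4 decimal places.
E[X_{t+1} \mid \mathcal F_t] = 0.3460

For an AR(p) model X_t = c + sum_i phi_i X_{t-i} + eps_t, the
one-step-ahead conditional mean is
  E[X_{t+1} | X_t, ...] = c + sum_i phi_i X_{t+1-i}.
Substitute known values:
  E[X_{t+1} | ...] = (0.346) * (1) + (-0.211) * (0)
                   = 0.3460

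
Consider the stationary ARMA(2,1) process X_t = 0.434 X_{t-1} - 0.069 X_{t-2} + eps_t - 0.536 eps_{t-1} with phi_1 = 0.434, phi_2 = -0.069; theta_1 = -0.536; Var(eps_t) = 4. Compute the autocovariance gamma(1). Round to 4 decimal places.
\gamma(1) = -0.3409

Multiply the model equation by X_{t-k} and take expectations. With theta_0 = psi_0 = 1 and psi_j the MA(infinity) weights, this gives
  gamma(k) - sum_i phi_i gamma(k-i) = c_k,
  c_k = sigma^2 * sum_{j=k..q} theta_j psi_{j-k}   (c_k = 0 for k > q),
using gamma(-m) = gamma(m).
psi-weights needed (psi_j = theta_j + sum_i phi_i psi_{j-i}):
  psi_1 = theta_1 + phi_1 = -0.536 + (0.434) = -0.102
Right-hand sides:
  c_0 = sigma^2 (1 + theta_1 psi_1) = 4 * (1 + (-0.536)(-0.102)) = 4 * 1.054672 = 4.218688
  c_1 = sigma^2 theta_1 = 4 * (-0.536) = -2.144
  c_2 = 0
Equations for k = 0, 1, 2 (AR order 2, c_2 = 0):
  (E0) gamma(0) = phi_1 gamma(1) + phi_2 gamma(2) + c_0
  (E1) gamma(1) = phi_1 gamma(0) + phi_2 gamma(1) + c_1
  (E2) gamma(2) = phi_1 gamma(1) + phi_2 gamma(0)
From (E1): gamma(1) = A gamma(0) + B with
  A = phi_1 / (1 - phi_2) = 0.434 / 1.069 = 0.405987,   B = c_1 / (1 - phi_2) = -2.144 / 1.069 = -2.005613.
Insert (E2) into (E0): gamma(0) (1 - phi_2^2) = phi_1 (1 + phi_2) gamma(1) + c_0.
  phi_1 (1 + phi_2) = (0.434)(0.931) = 0.404054,   1 - phi_2^2 = 0.995239.
Replace gamma(1) by A gamma(0) + B and collect gamma(0):
  gamma(0) [0.995239 - (0.404054)(0.405987)] = (0.404054)(-2.005613) + 4.218688
  gamma(0) * 0.831198 = 3.408312
  gamma(0) = 3.408312 / 0.831198 = 4.10048.
  gamma(1) = A gamma(0) + B = (0.405987)(4.10048) + (-2.005613) = -0.340872.
Therefore gamma(1) = -0.3409 (to 4 decimal places).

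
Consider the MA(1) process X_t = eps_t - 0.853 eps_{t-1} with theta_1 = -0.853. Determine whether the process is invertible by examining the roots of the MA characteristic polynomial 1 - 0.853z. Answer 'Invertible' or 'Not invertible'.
\text{Invertible}

The MA(q) characteristic polynomial is P(z) = 1 - 0.853z.
Invertibility requires all roots to lie outside the unit circle, i.e. |z| > 1 for every root.
This is linear in z: 1 + (-0.853) z = 0  =>  z = -1/(-0.853) = 1.172333,  |z| = 1.172333.
Moduli of all roots: 1.1723.
All moduli strictly greater than 1? Yes.
Verdict: Invertible.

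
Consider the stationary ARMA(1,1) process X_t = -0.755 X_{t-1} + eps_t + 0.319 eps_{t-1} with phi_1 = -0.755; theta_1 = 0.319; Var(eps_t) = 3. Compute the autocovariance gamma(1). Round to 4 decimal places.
\gamma(1) = -2.3094

Multiply the model equation by X_{t-k} and take expectations. With theta_0 = psi_0 = 1 and psi_j the MA(infinity) weights, this gives
  gamma(k) - sum_i phi_i gamma(k-i) = c_k,
  c_k = sigma^2 * sum_{j=k..q} theta_j psi_{j-k}   (c_k = 0 for k > q),
using gamma(-m) = gamma(m).
psi-weights needed (psi_j = theta_j + sum_i phi_i psi_{j-i}):
  psi_1 = theta_1 + phi_1 = 0.319 + (-0.755) = -0.436
Right-hand sides:
  c_0 = sigma^2 (1 + theta_1 psi_1) = 3 * (1 + (0.319)(-0.436)) = 3 * 0.860916 = 2.582748
  c_1 = sigma^2 theta_1 = 3 * (0.319) = 0.957
  c_2 = 0
Equations for k = 0 and k = 1 (AR order 1):
  gamma(0) = phi_1 gamma(1) + c_0
  gamma(1) = phi_1 gamma(0) + c_1
Substituting the second into the first: gamma(0) (1 - phi_1^2) = c_0 + phi_1 c_1, so
  gamma(0) = (c_0 + phi_1 c_1) / (1 - phi_1^2) = (2.582748 + (-0.755)(0.957)) / (1 - (-0.755)^2) = 1.860213 / 0.429975 = 4.326328.
  gamma(1) = phi_1 gamma(0) + c_1 = (-0.755)(4.326328) + (0.957) = -2.309378.
Therefore gamma(1) = -2.3094 (to 4 decimal places).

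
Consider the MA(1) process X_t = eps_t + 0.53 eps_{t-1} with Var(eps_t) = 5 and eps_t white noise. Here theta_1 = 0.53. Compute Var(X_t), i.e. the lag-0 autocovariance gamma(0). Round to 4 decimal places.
\gamma(0) = 6.4045

For an MA(q) process X_t = eps_t + sum_i theta_i eps_{t-i} with
Var(eps_t) = sigma^2, the variance is
  gamma(0) = sigma^2 * (1 + sum_i theta_i^2).
  sum_i theta_i^2 = (0.53)^2 = 0.2809.
  gamma(0) = 5 * (1 + 0.2809) = 5 * 1.2809 = 6.4045.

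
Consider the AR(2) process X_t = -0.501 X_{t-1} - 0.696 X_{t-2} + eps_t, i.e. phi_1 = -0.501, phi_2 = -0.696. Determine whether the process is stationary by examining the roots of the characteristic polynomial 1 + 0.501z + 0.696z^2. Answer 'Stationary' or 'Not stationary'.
\text{Stationary}

The AR(p) characteristic polynomial is P(z) = 1 + 0.501z + 0.696z^2.
Stationarity requires all roots to lie outside the unit circle, i.e. |z| > 1 for every root.
Set 1 + (0.501) z + (0.696) z^2 = 0, i.e. a z^2 + b z + c = 0 with a = 0.696, b = 0.501, c = 1.
Discriminant D = b^2 - 4ac = (0.501)^2 - 4*(0.696)*1 = 0.251001 - (2.784) = -2.532999.
D < 0, so the roots are the complex-conjugate pair z = (-b +/- i sqrt(-D)) / (2a) = -0.3599 +/- 1.1433i.
For a conjugate pair |z|^2 = z * conj(z) = (product of roots) = c/a = 1/(0.696) = 1.436782, so |z| = sqrt(1.436782) = 1.1987 for both roots.
Moduli of all roots: 1.1987, 1.1987.
All moduli strictly greater than 1? Yes.
Verdict: Stationary.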